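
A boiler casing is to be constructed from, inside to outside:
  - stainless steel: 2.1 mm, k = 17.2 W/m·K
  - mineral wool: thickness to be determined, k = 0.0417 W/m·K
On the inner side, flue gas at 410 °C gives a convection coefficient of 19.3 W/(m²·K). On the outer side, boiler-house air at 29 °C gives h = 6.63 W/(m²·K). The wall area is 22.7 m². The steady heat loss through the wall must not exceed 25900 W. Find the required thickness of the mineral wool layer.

Treating each layer as a thermal resistance in series:
R_inner film = 1/(h_i·A) = 1/(19.3×22.7) = 0.002283 K/W
R_stainless steel = L/(kA) = 0.0021/(17.2×22.7) = 5.379×10^-6 K/W
R_outer film = 1/(h_o·A) = 1/(6.63×22.7) = 0.006644 K/W
Sum of the known resistances R_other = 0.008932 K/W
Required total resistance R_tot = ΔT/Q_allow = 381/25900 = 0.01471 K/W
R_mineral wool = R_tot − R_other = 0.005778 K/W
L = R·k·A = 0.005778×0.0417×22.7

L ≈ 5.47 mm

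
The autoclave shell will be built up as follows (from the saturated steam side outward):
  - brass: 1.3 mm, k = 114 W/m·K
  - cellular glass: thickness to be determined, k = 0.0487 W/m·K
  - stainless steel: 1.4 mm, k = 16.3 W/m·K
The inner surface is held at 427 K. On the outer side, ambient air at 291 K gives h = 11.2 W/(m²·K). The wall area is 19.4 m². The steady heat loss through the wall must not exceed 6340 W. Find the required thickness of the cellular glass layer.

Model the wall as resistances in series:
R_brass = L/(kA) = 0.0013/(114×19.4) = 5.878×10^-7 K/W
R_stainless steel = L/(kA) = 0.0014/(16.3×19.4) = 4.427×10^-6 K/W
R_outer film = 1/(h_o·A) = 1/(11.2×19.4) = 0.004602 K/W
Sum of the known resistances R_other = 0.004607 K/W
Required total resistance R_tot = ΔT/Q_allow = 136/6340 = 0.02145 K/W
R_cellular glass = R_tot − R_other = 0.01684 K/W
L = R·k·A = 0.01684×0.0487×19.4

L ≈ 15.9 mm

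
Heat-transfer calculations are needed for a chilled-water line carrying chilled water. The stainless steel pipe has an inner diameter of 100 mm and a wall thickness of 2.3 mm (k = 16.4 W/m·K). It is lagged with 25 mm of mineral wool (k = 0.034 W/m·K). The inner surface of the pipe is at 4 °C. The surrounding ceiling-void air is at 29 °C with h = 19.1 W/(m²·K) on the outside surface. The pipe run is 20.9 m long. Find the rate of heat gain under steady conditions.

Q ≈ 270 W

Radial resistances (cylindrical: R_cond = ln(r_o/r_i)/(2πkL), R_conv = 1/(h·2πrL)):
R_stainless steel pipe wall = ln(52.3/50)/(2π×16.4×20.9) = 2.088×10^-5 K/W
R_mineral wool = ln(77.3/52.3)/(2π×0.034×20.9) = 0.08751 K/W
R_outer film = 1/(h_o·2πr_oL) = 1/(19.1×2π×0.0773×20.9) = 0.005158 K/W
R_total = 0.09268 K/W
Q = ΔT/R_total = 25/0.09268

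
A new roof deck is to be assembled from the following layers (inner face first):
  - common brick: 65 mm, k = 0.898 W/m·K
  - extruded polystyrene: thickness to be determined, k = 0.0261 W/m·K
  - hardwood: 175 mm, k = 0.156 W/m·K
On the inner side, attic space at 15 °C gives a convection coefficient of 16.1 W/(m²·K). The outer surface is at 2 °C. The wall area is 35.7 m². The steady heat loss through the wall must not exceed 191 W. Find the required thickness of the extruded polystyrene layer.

L ≈ 30.6 mm

Series thermal resistances:
R_inner film = 1/(h_i·A) = 1/(16.1×35.7) = 0.00174 K/W
R_common brick = L/(kA) = 0.065/(0.898×35.7) = 0.002028 K/W
R_hardwood = L/(kA) = 0.175/(0.156×35.7) = 0.03142 K/W
Sum of the known resistances R_other = 0.03519 K/W
Required total resistance R_tot = ΔT/Q_allow = 13/191 = 0.06806 K/W
R_extruded polystyrene = R_tot − R_other = 0.03287 K/W
L = R·k·A = 0.03287×0.0261×35.7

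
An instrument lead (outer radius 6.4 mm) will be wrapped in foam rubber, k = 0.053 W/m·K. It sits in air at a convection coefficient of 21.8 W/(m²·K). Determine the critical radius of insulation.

r_cr ≈ 2.43 mm

For a cylinder r_cr = k/h = 0.053/21.8
r_cr = 2.43 mm; since the bare radius (6.4 mm) is above r_cr, any added insulation will reduce heat loss.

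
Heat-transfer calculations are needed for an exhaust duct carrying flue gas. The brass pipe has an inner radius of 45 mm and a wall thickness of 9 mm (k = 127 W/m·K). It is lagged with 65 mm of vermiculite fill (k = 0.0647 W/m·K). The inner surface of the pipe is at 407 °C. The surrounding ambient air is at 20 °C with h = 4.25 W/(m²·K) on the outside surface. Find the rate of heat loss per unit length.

q′ ≈ 171 W/m

Radial resistances (cylindrical: R_cond = ln(r_o/r_i)/(2πkL), R_conv = 1/(h·2πrL)):
R_brass pipe wall = ln(54/45)/(2π×127×1) = 2.285×10^-4 K/W
R_vermiculite fill = ln(119/54)/(2π×0.0647×1) = 1.944 K/W
R_outer film = 1/(h_o·2πr_oL) = 1/(4.25×2π×0.119×1) = 0.3147 K/W
R_total = 2.259 K/W
Q = ΔT/R_total = 387/2.259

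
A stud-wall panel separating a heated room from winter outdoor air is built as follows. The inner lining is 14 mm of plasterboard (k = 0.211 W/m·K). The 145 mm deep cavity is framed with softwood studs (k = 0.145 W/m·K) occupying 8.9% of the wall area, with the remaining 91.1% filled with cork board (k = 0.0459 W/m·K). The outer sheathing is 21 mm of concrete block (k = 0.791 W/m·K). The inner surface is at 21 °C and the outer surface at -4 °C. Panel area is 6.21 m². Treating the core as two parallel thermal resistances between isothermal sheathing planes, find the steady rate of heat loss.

Sheathing layers in series; stud and cavity paths in parallel between them.
R_inner = 0.014/(0.211×6.21) = 0.01068 K/W
R_stud  = 0.145/(0.145×0.089×6.21) = 1.809 K/W
R_cav   = 0.145/(0.0459×0.911×6.21) = 0.5584 K/W
1/R_core = 1/R_stud + 1/R_cav → R_core = 0.4267 K/W
R_outer = 0.021/(0.791×6.21) = 0.004275 K/W
R_total = 0.4417 K/W
Q = ΔT/R_total = 25/0.4417

Q ≈ 56.6 W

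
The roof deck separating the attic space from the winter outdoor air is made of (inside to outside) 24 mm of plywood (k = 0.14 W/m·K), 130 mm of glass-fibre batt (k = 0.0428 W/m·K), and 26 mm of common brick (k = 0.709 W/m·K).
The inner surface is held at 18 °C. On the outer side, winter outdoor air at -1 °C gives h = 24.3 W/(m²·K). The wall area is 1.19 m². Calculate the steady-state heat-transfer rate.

Treating each layer as a thermal resistance in series:
R_plywood = L/(kA) = 0.024/(0.14×1.19) = 0.1441 K/W
R_glass-fibre batt = L/(kA) = 0.13/(0.0428×1.19) = 2.552 K/W
R_common brick = L/(kA) = 0.026/(0.709×1.19) = 0.03082 K/W
R_outer film = 1/(h_o·A) = 1/(24.3×1.19) = 0.03458 K/W
R_total = 2.762 K/W
Q = ΔT / R_total = 19 / 2.762

Q ≈ 6.88 W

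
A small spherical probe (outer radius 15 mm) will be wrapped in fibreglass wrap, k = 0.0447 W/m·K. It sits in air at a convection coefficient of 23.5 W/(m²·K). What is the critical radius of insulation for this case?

r_cr ≈ 3.8 mm

For a sphere r_cr = 2k/h = 2×0.0447/23.5
r_cr = 3.8 mm; since the bare radius (15 mm) is above r_cr, any added insulation will reduce heat loss.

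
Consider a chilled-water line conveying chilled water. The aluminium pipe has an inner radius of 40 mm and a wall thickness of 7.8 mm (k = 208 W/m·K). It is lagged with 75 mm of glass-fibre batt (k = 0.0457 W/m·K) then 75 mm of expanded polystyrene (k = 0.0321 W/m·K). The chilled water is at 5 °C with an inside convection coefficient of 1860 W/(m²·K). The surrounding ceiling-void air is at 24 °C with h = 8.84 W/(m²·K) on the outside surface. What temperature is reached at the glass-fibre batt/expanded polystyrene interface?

Per-layer cylindrical resistances, series-summed:
R_inner film = 1/(h_i·2πr₁L) = 1/(1860×2π×0.04×1) = 0.002139 K/W
R_aluminium pipe wall = ln(47.8/40)/(2π×208×1) = 1.363×10^-4 K/W
R_glass-fibre batt = ln(122.8/47.8)/(2π×0.0457×1) = 3.286 K/W
R_expanded polystyrene = ln(197.8/122.8)/(2π×0.0321×1) = 2.364 K/W
R_outer film = 1/(h_o·2πr_oL) = 1/(8.84×2π×0.1978×1) = 0.09102 K/W
R_total = 5.743 K/W
Q = ΔT/R_total = 19/5.743
Q = 3.31 W/m
T_interface = T_inner + Q·ΣR(inner→interface) = 5 + 3.31×3.288

T ≈ 15.9 °C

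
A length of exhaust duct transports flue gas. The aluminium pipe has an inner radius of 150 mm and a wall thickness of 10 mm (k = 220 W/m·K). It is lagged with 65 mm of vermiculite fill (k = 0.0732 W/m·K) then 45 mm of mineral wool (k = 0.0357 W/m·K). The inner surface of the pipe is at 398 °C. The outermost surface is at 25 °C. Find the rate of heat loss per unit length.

Per-layer cylindrical resistances, series-summed:
R_aluminium pipe wall = ln(160/150)/(2π×220×1) = 4.669×10^-5 K/W
R_vermiculite fill = ln(225/160)/(2π×0.0732×1) = 0.7413 K/W
R_mineral wool = ln(270/225)/(2π×0.0357×1) = 0.8128 K/W
R_total = 1.554 K/W
Q = ΔT/R_total = 373/1.554

q′ ≈ 240 W/m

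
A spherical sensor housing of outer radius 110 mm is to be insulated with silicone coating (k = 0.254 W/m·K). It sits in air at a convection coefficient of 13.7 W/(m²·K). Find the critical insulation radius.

r_cr ≈ 37.1 mm

For a sphere r_cr = 2k/h = 2×0.254/13.7
r_cr = 37.1 mm; since the bare radius (110 mm) is above r_cr, any added insulation will reduce heat loss.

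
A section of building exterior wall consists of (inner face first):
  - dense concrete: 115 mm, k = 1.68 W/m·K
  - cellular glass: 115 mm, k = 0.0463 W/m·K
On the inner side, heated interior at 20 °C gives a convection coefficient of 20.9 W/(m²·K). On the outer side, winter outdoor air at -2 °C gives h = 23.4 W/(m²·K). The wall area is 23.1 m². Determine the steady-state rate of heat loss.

Using the resistance-network approach (series):
R_inner film = 1/(h_i·A) = 1/(20.9×23.1) = 0.002071 K/W
R_dense concrete = L/(kA) = 0.115/(1.68×23.1) = 0.002963 K/W
R_cellular glass = L/(kA) = 0.115/(0.0463×23.1) = 0.1075 K/W
R_outer film = 1/(h_o·A) = 1/(23.4×23.1) = 0.00185 K/W
R_total = 0.1144 K/W
Q = ΔT / R_total = 22 / 0.1144

Q ≈ 192 W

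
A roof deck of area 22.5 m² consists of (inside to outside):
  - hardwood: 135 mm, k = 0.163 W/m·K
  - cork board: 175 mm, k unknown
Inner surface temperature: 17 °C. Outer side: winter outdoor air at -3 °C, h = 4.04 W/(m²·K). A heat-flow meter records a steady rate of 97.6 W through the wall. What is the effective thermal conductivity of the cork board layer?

k ≈ 0.0495 W/(m·K)

Treating each layer as a thermal resistance in series:
R_hardwood = L/(kA) = 0.135/(0.163×22.5) = 0.03681 K/W
R_outer film = 1/(h_o·A) = 1/(4.04×22.5) = 0.011 K/W
Sum of known resistances R_other = 0.04781 K/W
Total R = ΔT/Q = 20/97.6 = 0.2049 K/W
R_cork board = R_total − R_other = 0.1571 K/W
k = L/(R·A) = 0.175/(0.1571×22.5)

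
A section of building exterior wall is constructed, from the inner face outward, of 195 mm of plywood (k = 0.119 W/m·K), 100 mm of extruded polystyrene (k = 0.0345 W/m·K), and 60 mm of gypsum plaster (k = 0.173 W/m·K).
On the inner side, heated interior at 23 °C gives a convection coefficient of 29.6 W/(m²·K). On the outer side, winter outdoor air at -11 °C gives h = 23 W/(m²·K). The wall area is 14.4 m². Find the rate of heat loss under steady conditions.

Q ≈ 98.7 W

Model the wall as resistances in series:
R_inner film = 1/(h_i·A) = 1/(29.6×14.4) = 0.002346 K/W
R_plywood = L/(kA) = 0.195/(0.119×14.4) = 0.1138 K/W
R_extruded polystyrene = L/(kA) = 0.1/(0.0345×14.4) = 0.2013 K/W
R_gypsum plaster = L/(kA) = 0.06/(0.173×14.4) = 0.02408 K/W
R_outer film = 1/(h_o·A) = 1/(23×14.4) = 0.003019 K/W
R_total = 0.3445 K/W
Q = ΔT / R_total = 34 / 0.3445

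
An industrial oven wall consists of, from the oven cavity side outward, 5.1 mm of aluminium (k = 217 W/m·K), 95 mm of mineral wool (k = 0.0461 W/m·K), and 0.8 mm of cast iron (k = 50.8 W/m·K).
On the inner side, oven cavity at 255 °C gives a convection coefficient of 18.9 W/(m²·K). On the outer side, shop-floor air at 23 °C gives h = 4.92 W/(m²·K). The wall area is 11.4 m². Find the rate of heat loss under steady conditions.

Q ≈ 1140 W

Thermal resistances in series:
R_inner film = 1/(h_i·A) = 1/(18.9×11.4) = 0.004641 K/W
R_aluminium = L/(kA) = 0.0051/(217×11.4) = 2.062×10^-6 K/W
R_mineral wool = L/(kA) = 0.095/(0.0461×11.4) = 0.1808 K/W
R_cast iron = L/(kA) = 0.0008/(50.8×11.4) = 1.381×10^-6 K/W
R_outer film = 1/(h_o·A) = 1/(4.92×11.4) = 0.01783 K/W
R_total = 0.2032 K/W
Q = ΔT / R_total = 232 / 0.2032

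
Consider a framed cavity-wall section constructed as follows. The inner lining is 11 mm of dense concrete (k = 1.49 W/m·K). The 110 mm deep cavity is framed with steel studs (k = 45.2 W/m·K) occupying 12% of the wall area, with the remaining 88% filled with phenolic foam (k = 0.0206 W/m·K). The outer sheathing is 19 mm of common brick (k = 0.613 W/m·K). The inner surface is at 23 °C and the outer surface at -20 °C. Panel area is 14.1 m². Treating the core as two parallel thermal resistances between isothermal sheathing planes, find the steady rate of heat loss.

Sheathing layers in series; stud and cavity paths in parallel between them.
R_inner = 0.011/(1.49×14.1) = 5.236×10^-4 K/W
R_stud  = 0.11/(45.2×0.12×14.1) = 0.001438 K/W
R_cav   = 0.11/(0.0206×0.88×14.1) = 0.4304 K/W
1/R_core = 1/R_stud + 1/R_cav → R_core = 0.001434 K/W
R_outer = 0.019/(0.613×14.1) = 0.002198 K/W
R_total = 0.004155 K/W
Q = ΔT/R_total = 43/0.004155

Q ≈ 10300 W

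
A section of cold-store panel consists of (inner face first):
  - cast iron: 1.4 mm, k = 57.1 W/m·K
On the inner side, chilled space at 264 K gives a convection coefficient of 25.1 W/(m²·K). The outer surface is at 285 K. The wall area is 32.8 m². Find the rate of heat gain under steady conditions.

Q ≈ 17300 W

Thermal resistances in series:
R_inner film = 1/(h_i·A) = 1/(25.1×32.8) = 0.001215 K/W
R_cast iron = L/(kA) = 0.0014/(57.1×32.8) = 7.475×10^-7 K/W
R_total = 0.001215 K/W
Q = ΔT / R_total = 21 / 0.001215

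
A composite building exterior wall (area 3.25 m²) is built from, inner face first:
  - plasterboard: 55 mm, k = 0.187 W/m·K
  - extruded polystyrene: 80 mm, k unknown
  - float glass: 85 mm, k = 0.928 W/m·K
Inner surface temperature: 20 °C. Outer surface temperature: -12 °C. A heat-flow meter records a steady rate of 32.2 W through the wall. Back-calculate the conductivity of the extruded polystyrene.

k ≈ 0.0281 W/(m·K)

Model the wall as resistances in series:
R_plasterboard = L/(kA) = 0.055/(0.187×3.25) = 0.0905 K/W
R_float glass = L/(kA) = 0.085/(0.928×3.25) = 0.02818 K/W
Sum of known resistances R_other = 0.1187 K/W
Total R = ΔT/Q = 32/32.2 = 0.9938 K/W
R_extruded polystyrene = R_total − R_other = 0.8751 K/W
k = L/(R·A) = 0.08/(0.8751×3.25)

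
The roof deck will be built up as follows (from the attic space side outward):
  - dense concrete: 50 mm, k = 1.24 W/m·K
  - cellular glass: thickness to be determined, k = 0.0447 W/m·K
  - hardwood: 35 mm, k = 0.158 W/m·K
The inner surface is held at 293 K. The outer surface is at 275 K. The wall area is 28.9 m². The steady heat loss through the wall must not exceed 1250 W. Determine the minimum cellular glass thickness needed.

L ≈ 6.9 mm

Thermal resistances in series:
R_dense concrete = L/(kA) = 0.05/(1.24×28.9) = 0.001395 K/W
R_hardwood = L/(kA) = 0.035/(0.158×28.9) = 0.007665 K/W
Sum of the known resistances R_other = 0.00906 K/W
Required total resistance R_tot = ΔT/Q_allow = 18/1250 = 0.0144 K/W
R_cellular glass = R_tot − R_other = 0.00534 K/W
L = R·k·A = 0.00534×0.0447×28.9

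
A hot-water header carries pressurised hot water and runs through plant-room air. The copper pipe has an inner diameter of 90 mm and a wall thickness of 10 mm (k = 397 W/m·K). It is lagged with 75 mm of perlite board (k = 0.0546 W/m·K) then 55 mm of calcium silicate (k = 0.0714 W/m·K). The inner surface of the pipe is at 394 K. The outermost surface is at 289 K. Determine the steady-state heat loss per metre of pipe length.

q′ ≈ 31.9 W/m

For a radial system each layer contributes R = ln(r_out/r_in)/(2πkL); films add R = 1/(hA).
R_copper pipe wall = ln(55/45)/(2π×397×1) = 8.045×10^-5 K/W
R_perlite board = ln(130/55)/(2π×0.0546×1) = 2.507 K/W
R_calcium silicate = ln(185/130)/(2π×0.0714×1) = 0.7865 K/W
R_total = 3.294 K/W
Q = ΔT/R_total = 105/3.294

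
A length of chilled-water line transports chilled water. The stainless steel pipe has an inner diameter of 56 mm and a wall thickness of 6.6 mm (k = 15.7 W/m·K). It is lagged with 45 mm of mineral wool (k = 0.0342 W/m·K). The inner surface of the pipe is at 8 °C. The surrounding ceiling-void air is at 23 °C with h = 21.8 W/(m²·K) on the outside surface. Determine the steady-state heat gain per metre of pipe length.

For a radial system each layer contributes R = ln(r_out/r_in)/(2πkL); films add R = 1/(hA).
R_stainless steel pipe wall = ln(34.6/28)/(2π×15.7×1) = 0.002146 K/W
R_mineral wool = ln(79.6/34.6)/(2π×0.0342×1) = 3.877 K/W
R_outer film = 1/(h_o·2πr_oL) = 1/(21.8×2π×0.0796×1) = 0.09172 K/W
R_total = 3.971 K/W
Q = ΔT/R_total = 15/3.971

q′ ≈ 3.78 W/m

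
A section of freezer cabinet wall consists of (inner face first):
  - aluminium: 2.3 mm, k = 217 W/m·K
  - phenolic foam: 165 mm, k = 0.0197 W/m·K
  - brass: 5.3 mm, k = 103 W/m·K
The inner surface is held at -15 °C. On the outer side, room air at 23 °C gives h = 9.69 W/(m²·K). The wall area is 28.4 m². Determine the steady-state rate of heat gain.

Q ≈ 127 W

Treating each layer as a thermal resistance in series:
R_aluminium = L/(kA) = 0.0023/(217×28.4) = 3.732×10^-7 K/W
R_phenolic foam = L/(kA) = 0.165/(0.0197×28.4) = 0.2949 K/W
R_brass = L/(kA) = 0.0053/(103×28.4) = 1.812×10^-6 K/W
R_outer film = 1/(h_o·A) = 1/(9.69×28.4) = 0.003634 K/W
R_total = 0.2986 K/W
Q = ΔT / R_total = 38 / 0.2986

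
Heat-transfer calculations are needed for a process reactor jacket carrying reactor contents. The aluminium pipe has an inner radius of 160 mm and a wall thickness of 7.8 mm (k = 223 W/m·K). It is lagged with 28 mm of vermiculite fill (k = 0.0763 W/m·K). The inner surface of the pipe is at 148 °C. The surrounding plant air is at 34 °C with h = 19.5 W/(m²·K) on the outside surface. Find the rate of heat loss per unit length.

q′ ≈ 314 W/m

Per-layer cylindrical resistances, series-summed:
R_aluminium pipe wall = ln(167.8/160)/(2π×223×1) = 3.397×10^-5 K/W
R_vermiculite fill = ln(195.8/167.8)/(2π×0.0763×1) = 0.3219 K/W
R_outer film = 1/(h_o·2πr_oL) = 1/(19.5×2π×0.1958×1) = 0.04168 K/W
R_total = 0.3636 K/W
Q = ΔT/R_total = 114/0.3636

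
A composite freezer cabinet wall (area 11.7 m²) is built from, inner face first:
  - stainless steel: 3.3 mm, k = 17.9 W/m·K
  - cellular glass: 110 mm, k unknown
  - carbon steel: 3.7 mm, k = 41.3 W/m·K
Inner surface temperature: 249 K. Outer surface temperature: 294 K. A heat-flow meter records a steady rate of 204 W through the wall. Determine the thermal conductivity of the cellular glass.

k ≈ 0.0426 W/(m·K)

Thermal resistances in series:
R_stainless steel = L/(kA) = 0.0033/(17.9×11.7) = 1.576×10^-5 K/W
R_carbon steel = L/(kA) = 0.0037/(41.3×11.7) = 7.657×10^-6 K/W
Sum of known resistances R_other = 2.341×10^-5 K/W
Total R = ΔT/Q = 45/204 = 0.2206 K/W
R_cellular glass = R_total − R_other = 0.2206 K/W
k = L/(R·A) = 0.11/(0.2206×11.7)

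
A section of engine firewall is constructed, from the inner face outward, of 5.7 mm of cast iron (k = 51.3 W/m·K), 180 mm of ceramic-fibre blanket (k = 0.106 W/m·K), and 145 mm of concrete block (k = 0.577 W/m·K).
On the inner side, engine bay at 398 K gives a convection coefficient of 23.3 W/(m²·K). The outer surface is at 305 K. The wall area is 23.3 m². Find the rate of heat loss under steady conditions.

Q ≈ 1090 W

Series thermal resistances:
R_inner film = 1/(h_i·A) = 1/(23.3×23.3) = 0.001842 K/W
R_cast iron = L/(kA) = 0.0057/(51.3×23.3) = 4.769×10^-6 K/W
R_ceramic-fibre blanket = L/(kA) = 0.18/(0.106×23.3) = 0.07288 K/W
R_concrete block = L/(kA) = 0.145/(0.577×23.3) = 0.01079 K/W
R_total = 0.08551 K/W
Q = ΔT / R_total = 93 / 0.08551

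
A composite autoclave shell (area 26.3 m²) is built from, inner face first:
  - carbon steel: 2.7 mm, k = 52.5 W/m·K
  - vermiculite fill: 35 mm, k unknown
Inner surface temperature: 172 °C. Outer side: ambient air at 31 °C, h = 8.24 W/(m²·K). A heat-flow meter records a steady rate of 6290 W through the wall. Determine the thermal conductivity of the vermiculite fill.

k ≈ 0.0748 W/(m·K)

Using the resistance-network approach (series):
R_carbon steel = L/(kA) = 0.0027/(52.5×26.3) = 1.955×10^-6 K/W
R_outer film = 1/(h_o·A) = 1/(8.24×26.3) = 0.004614 K/W
Sum of known resistances R_other = 0.004616 K/W
Total R = ΔT/Q = 141/6290 = 0.02242 K/W
R_vermiculite fill = R_total − R_other = 0.0178 K/W
k = L/(R·A) = 0.035/(0.0178×26.3)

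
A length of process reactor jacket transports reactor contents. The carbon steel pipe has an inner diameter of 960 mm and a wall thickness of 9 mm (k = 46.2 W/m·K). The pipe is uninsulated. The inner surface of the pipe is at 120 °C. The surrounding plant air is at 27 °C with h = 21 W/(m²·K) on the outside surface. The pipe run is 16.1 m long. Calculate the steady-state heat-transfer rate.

Radial resistances (cylindrical: R_cond = ln(r_o/r_i)/(2πkL), R_conv = 1/(h·2πrL)):
R_carbon steel pipe wall = ln(489/480)/(2π×46.2×16.1) = 3.975×10^-6 K/W
R_outer film = 1/(h_o·2πr_oL) = 1/(21×2π×0.489×16.1) = 9.626×10^-4 K/W
R_total = 9.666×10^-4 K/W
Q = ΔT/R_total = 93/9.666×10^-4

Q ≈ 96200 W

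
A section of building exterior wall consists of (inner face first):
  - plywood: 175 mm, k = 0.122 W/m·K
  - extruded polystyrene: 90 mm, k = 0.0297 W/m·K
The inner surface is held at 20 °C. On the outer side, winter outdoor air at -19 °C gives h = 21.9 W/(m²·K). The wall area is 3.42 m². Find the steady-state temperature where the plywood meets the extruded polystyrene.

T ≈ 7.6 °C

Model the wall as resistances in series:
R_plywood = L/(kA) = 0.175/(0.122×3.42) = 0.4194 K/W
R_extruded polystyrene = L/(kA) = 0.09/(0.0297×3.42) = 0.8861 K/W
R_outer film = 1/(h_o·A) = 1/(21.9×3.42) = 0.01335 K/W
R_total = 1.319 K/W;  Q = ΔT/R_total = 39/1.319 = 29.57 W
T_interface = T_inner − Q·ΣR(inner→interface) = 20 − 29.6×0.4194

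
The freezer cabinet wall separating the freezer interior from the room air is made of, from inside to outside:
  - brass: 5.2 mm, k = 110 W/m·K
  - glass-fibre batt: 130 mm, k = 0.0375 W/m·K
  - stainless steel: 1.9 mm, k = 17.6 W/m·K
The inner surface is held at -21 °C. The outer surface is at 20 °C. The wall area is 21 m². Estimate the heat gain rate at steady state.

Q ≈ 248 W

Using the resistance-network approach (series):
R_brass = L/(kA) = 0.0052/(110×21) = 2.251×10^-6 K/W
R_glass-fibre batt = L/(kA) = 0.13/(0.0375×21) = 0.1651 K/W
R_stainless steel = L/(kA) = 0.0019/(17.6×21) = 5.141×10^-6 K/W
R_total = 0.1651 K/W
Q = ΔT / R_total = 41 / 0.1651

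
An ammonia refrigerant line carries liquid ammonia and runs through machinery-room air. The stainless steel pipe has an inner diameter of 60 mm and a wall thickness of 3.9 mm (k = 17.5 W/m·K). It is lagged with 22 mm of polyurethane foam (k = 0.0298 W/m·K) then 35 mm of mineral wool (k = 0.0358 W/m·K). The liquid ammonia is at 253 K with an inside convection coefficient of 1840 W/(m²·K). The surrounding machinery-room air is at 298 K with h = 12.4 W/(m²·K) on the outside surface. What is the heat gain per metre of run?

q′ ≈ 9.04 W/m

Per-layer cylindrical resistances, series-summed:
R_inner film = 1/(h_i·2πr₁L) = 1/(1840×2π×0.03×1) = 0.002883 K/W
R_stainless steel pipe wall = ln(33.9/30)/(2π×17.5×1) = 0.001112 K/W
R_polyurethane foam = ln(55.9/33.9)/(2π×0.0298×1) = 2.671 K/W
R_mineral wool = ln(90.9/55.9)/(2π×0.0358×1) = 2.161 K/W
R_outer film = 1/(h_o·2πr_oL) = 1/(12.4×2π×0.0909×1) = 0.1412 K/W
R_total = 4.978 K/W
Q = ΔT/R_total = 45/4.978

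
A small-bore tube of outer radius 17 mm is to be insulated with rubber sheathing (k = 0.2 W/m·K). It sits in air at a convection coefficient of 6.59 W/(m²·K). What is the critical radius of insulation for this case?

For a cylinder r_cr = k/h = 0.2/6.59
r_cr = 30.3 mm; since the bare radius (17 mm) is below r_cr, adding a thin layer of insulation will *increase* heat loss.

r_cr ≈ 30.3 mm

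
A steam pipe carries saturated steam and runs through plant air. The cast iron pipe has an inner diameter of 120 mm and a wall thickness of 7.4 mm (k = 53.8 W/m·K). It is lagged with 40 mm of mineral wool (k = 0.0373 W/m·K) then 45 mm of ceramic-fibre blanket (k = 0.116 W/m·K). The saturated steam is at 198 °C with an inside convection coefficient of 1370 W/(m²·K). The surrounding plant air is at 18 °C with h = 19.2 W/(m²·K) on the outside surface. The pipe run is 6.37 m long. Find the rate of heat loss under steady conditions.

Q ≈ 454 W

Per-layer cylindrical resistances, series-summed:
R_inner film = 1/(h_i·2πr₁L) = 1/(1370×2π×0.06×6.37) = 3.04×10^-4 K/W
R_cast iron pipe wall = ln(67.4/60)/(2π×53.8×6.37) = 5.401×10^-5 K/W
R_mineral wool = ln(107.4/67.4)/(2π×0.0373×6.37) = 0.3121 K/W
R_ceramic-fibre blanket = ln(152.4/107.4)/(2π×0.116×6.37) = 0.07537 K/W
R_outer film = 1/(h_o·2πr_oL) = 1/(19.2×2π×0.1524×6.37) = 0.008539 K/W
R_total = 0.3964 K/W
Q = ΔT/R_total = 180/0.3964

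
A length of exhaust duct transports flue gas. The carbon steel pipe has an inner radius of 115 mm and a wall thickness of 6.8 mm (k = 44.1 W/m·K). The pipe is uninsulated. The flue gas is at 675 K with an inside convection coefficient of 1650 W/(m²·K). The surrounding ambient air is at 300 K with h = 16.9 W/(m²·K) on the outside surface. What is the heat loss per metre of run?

Radial resistances (cylindrical: R_cond = ln(r_o/r_i)/(2πkL), R_conv = 1/(h·2πrL)):
R_inner film = 1/(h_i·2πr₁L) = 1/(1650×2π×0.115×1) = 8.388×10^-4 K/W
R_carbon steel pipe wall = ln(121.8/115)/(2π×44.1×1) = 2.073×10^-4 K/W
R_outer film = 1/(h_o·2πr_oL) = 1/(16.9×2π×0.1218×1) = 0.07732 K/W
R_total = 0.07837 K/W
Q = ΔT/R_total = 375/0.07837

q′ ≈ 4790 W/m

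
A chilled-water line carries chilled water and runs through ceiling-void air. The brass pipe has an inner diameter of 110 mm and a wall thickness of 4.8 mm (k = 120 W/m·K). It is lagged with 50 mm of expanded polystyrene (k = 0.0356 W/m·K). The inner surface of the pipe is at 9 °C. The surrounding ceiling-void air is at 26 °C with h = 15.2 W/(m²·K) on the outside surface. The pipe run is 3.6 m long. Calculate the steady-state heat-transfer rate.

For a radial system each layer contributes R = ln(r_out/r_in)/(2πkL); films add R = 1/(hA).
R_brass pipe wall = ln(59.8/55)/(2π×120×3.6) = 3.083×10^-5 K/W
R_expanded polystyrene = ln(109.8/59.8)/(2π×0.0356×3.6) = 0.7546 K/W
R_outer film = 1/(h_o·2πr_oL) = 1/(15.2×2π×0.1098×3.6) = 0.02649 K/W
R_total = 0.7811 K/W
Q = ΔT/R_total = 17/0.7811

Q ≈ 21.8 W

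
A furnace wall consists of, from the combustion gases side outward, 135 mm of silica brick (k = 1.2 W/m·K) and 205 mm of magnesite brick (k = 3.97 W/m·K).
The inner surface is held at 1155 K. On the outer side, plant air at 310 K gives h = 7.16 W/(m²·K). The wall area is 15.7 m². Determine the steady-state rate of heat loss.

Q ≈ 43700 W

Treating each layer as a thermal resistance in series:
R_silica brick = L/(kA) = 0.135/(1.2×15.7) = 0.007166 K/W
R_magnesite brick = L/(kA) = 0.205/(3.97×15.7) = 0.003289 K/W
R_outer film = 1/(h_o·A) = 1/(7.16×15.7) = 0.008896 K/W
R_total = 0.01935 K/W
Q = ΔT / R_total = 845 / 0.01935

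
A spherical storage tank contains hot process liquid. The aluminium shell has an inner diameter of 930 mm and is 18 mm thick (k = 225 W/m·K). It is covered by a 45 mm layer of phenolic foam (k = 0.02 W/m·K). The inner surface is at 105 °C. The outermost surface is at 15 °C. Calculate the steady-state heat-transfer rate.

Radial (spherical) resistances in series:
R_aluminium shell = (1/0.465 − 1/0.483)/(4π×225) = 2.835×10^-5 K/W
R_phenolic foam = (1/0.483 − 1/0.528)/(4π×0.02) = 0.7021 K/W
R_total = 0.7021 K/W
Q = ΔT/R_total = 90/0.7021

Q ≈ 128 W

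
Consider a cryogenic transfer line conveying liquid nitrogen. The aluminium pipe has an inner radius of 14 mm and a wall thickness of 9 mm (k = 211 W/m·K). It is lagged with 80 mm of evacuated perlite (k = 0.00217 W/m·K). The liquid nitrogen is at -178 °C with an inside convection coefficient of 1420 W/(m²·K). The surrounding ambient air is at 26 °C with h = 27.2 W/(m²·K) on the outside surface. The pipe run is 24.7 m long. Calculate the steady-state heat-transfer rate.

Per-layer cylindrical resistances, series-summed:
R_inner film = 1/(h_i·2πr₁L) = 1/(1420×2π×0.014×24.7) = 3.241×10^-4 K/W
R_aluminium pipe wall = ln(23/14)/(2π×211×24.7) = 1.516×10^-5 K/W
R_evacuated perlite = ln(103/23)/(2π×0.00217×24.7) = 4.452 K/W
R_outer film = 1/(h_o·2πr_oL) = 1/(27.2×2π×0.103×24.7) = 0.0023 K/W
R_total = 4.454 K/W
Q = ΔT/R_total = 204/4.454

Q ≈ 45.8 W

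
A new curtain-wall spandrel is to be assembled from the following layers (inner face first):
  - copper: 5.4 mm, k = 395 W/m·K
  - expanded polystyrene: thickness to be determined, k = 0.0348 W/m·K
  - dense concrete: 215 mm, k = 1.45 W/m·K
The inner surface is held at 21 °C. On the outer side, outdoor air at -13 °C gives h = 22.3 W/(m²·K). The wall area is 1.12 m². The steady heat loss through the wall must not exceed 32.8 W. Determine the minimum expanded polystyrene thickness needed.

Series thermal resistances:
R_copper = L/(kA) = 0.0054/(395×1.12) = 1.221×10^-5 K/W
R_dense concrete = L/(kA) = 0.215/(1.45×1.12) = 0.1324 K/W
R_outer film = 1/(h_o·A) = 1/(22.3×1.12) = 0.04004 K/W
Sum of the known resistances R_other = 0.1724 K/W
Required total resistance R_tot = ΔT/Q_allow = 34/32.8 = 1.037 K/W
R_expanded polystyrene = R_tot − R_other = 0.8641 K/W
L = R·k·A = 0.8641×0.0348×1.12

L ≈ 33.7 mm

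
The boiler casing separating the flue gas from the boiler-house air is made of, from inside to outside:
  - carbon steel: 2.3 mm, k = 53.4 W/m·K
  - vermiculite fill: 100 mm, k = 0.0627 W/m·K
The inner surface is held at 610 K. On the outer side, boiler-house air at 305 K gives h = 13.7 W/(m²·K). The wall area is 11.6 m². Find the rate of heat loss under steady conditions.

Treating each layer as a thermal resistance in series:
R_carbon steel = L/(kA) = 0.0023/(53.4×11.6) = 3.713×10^-6 K/W
R_vermiculite fill = L/(kA) = 0.1/(0.0627×11.6) = 0.1375 K/W
R_outer film = 1/(h_o·A) = 1/(13.7×11.6) = 0.006292 K/W
R_total = 0.1438 K/W
Q = ΔT / R_total = 305 / 0.1438

Q ≈ 2120 W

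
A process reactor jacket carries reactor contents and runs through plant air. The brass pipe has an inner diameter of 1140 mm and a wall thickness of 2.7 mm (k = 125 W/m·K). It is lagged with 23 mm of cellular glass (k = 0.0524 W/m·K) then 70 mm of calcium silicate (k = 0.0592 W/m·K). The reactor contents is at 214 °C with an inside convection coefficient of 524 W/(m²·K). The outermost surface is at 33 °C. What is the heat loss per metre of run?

Treating each annulus and film as a series resistance:
R_inner film = 1/(h_i·2πr₁L) = 1/(524×2π×0.57×1) = 5.329×10^-4 K/W
R_brass pipe wall = ln(572.7/570)/(2π×125×1) = 6.017×10^-6 K/W
R_cellular glass = ln(595.7/572.7)/(2π×0.0524×1) = 0.1196 K/W
R_calcium silicate = ln(665.7/595.7)/(2π×0.0592×1) = 0.2987 K/W
R_total = 0.4188 K/W
Q = ΔT/R_total = 181/0.4188

q′ ≈ 432 W/m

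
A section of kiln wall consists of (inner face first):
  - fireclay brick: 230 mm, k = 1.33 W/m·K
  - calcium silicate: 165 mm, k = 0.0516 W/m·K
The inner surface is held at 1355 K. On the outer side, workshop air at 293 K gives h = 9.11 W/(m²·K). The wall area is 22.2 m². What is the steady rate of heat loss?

Thermal resistances in series:
R_fireclay brick = L/(kA) = 0.23/(1.33×22.2) = 0.00779 K/W
R_calcium silicate = L/(kA) = 0.165/(0.0516×22.2) = 0.144 K/W
R_outer film = 1/(h_o·A) = 1/(9.11×22.2) = 0.004945 K/W
R_total = 0.1568 K/W
Q = ΔT / R_total = 1062 / 0.1568

Q ≈ 6770 W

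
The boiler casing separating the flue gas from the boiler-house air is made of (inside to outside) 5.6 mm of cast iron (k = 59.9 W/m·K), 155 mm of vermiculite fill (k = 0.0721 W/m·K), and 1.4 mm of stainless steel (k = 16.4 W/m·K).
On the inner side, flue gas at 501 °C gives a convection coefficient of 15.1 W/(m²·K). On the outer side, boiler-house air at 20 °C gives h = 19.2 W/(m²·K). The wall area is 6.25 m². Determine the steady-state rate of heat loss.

Thermal resistances in series:
R_inner film = 1/(h_i·A) = 1/(15.1×6.25) = 0.0106 K/W
R_cast iron = L/(kA) = 0.0056/(59.9×6.25) = 1.496×10^-5 K/W
R_vermiculite fill = L/(kA) = 0.155/(0.0721×6.25) = 0.344 K/W
R_stainless steel = L/(kA) = 0.0014/(16.4×6.25) = 1.366×10^-5 K/W
R_outer film = 1/(h_o·A) = 1/(19.2×6.25) = 0.008333 K/W
R_total = 0.3629 K/W
Q = ΔT / R_total = 481 / 0.3629

Q ≈ 1330 W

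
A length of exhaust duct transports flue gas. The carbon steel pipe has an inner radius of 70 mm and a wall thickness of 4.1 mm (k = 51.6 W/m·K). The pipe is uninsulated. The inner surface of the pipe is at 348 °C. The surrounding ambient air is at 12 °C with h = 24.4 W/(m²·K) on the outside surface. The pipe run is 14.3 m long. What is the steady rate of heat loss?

Cylindrical conduction, so R = ln(r₂/r₁)/(2πkL) per layer, in series:
R_carbon steel pipe wall = ln(74.1/70)/(2π×51.6×14.3) = 1.228×10^-5 K/W
R_outer film = 1/(h_o·2πr_oL) = 1/(24.4×2π×0.0741×14.3) = 0.006156 K/W
R_total = 0.006168 K/W
Q = ΔT/R_total = 336/0.006168

Q ≈ 54500 W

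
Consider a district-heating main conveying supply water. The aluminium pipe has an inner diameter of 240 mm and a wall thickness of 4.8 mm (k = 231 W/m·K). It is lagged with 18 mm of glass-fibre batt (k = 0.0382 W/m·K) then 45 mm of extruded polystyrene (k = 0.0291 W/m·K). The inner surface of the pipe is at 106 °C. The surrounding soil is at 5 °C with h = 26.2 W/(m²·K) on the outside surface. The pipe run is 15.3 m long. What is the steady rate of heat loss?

Q ≈ 739 W

Cylindrical conduction, so R = ln(r₂/r₁)/(2πkL) per layer, in series:
R_aluminium pipe wall = ln(124.8/120)/(2π×231×15.3) = 1.766×10^-6 K/W
R_glass-fibre batt = ln(142.8/124.8)/(2π×0.0382×15.3) = 0.03669 K/W
R_extruded polystyrene = ln(187.8/142.8)/(2π×0.0291×15.3) = 0.09792 K/W
R_outer film = 1/(h_o·2πr_oL) = 1/(26.2×2π×0.1878×15.3) = 0.002114 K/W
R_total = 0.1367 K/W
Q = ΔT/R_total = 101/0.1367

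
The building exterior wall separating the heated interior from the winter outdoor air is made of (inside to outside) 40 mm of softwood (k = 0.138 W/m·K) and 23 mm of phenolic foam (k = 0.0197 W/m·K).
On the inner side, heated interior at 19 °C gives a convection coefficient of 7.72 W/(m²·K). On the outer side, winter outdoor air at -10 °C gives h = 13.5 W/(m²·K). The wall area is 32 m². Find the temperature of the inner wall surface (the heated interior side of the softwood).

Thermal resistances in series:
R_inner film = 1/(h_i·A) = 1/(7.72×32) = 0.004048 K/W
R_softwood = L/(kA) = 0.04/(0.138×32) = 0.009058 K/W
R_phenolic foam = L/(kA) = 0.023/(0.0197×32) = 0.03648 K/W
R_outer film = 1/(h_o·A) = 1/(13.5×32) = 0.002315 K/W
R_total = 0.05191 K/W;  Q = ΔT/R_total = 29/0.05191 = 558.7 W
T_interface = T_inner − Q·ΣR(inner→interface) = 19 − 559×0.004048

T ≈ 16.7 °C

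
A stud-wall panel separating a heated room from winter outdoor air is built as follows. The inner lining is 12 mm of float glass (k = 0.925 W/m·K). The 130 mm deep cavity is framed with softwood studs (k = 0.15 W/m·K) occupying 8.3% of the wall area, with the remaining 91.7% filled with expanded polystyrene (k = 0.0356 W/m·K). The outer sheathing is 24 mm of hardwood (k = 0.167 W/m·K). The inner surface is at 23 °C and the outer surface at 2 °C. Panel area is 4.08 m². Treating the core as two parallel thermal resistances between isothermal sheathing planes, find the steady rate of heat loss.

Sheathing layers in series; stud and cavity paths in parallel between them.
R_inner = 0.012/(0.925×4.08) = 0.00318 K/W
R_stud  = 0.13/(0.15×0.083×4.08) = 2.559 K/W
R_cav   = 0.13/(0.0356×0.917×4.08) = 0.976 K/W
1/R_core = 1/R_stud + 1/R_cav → R_core = 0.7066 K/W
R_outer = 0.024/(0.167×4.08) = 0.03522 K/W
R_total = 0.745 K/W
Q = ΔT/R_total = 21/0.745

Q ≈ 28.2 W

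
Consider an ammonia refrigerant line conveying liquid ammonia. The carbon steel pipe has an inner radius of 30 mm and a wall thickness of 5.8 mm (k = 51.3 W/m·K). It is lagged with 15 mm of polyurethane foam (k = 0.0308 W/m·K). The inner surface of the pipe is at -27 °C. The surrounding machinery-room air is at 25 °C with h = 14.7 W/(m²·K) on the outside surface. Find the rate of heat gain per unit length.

q′ ≈ 25.7 W/m

Per-layer cylindrical resistances, series-summed:
R_carbon steel pipe wall = ln(35.8/30)/(2π×51.3×1) = 5.484×10^-4 K/W
R_polyurethane foam = ln(50.8/35.8)/(2π×0.0308×1) = 1.808 K/W
R_outer film = 1/(h_o·2πr_oL) = 1/(14.7×2π×0.0508×1) = 0.2131 K/W
R_total = 2.022 K/W
Q = ΔT/R_total = 52/2.022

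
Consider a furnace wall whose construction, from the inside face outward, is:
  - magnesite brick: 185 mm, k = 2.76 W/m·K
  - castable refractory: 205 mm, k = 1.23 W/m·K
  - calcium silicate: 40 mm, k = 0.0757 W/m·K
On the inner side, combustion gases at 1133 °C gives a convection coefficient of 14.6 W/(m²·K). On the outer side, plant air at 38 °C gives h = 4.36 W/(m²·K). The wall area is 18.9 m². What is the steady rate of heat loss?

Using the resistance-network approach (series):
R_inner film = 1/(h_i·A) = 1/(14.6×18.9) = 0.003624 K/W
R_magnesite brick = L/(kA) = 0.185/(2.76×18.9) = 0.003547 K/W
R_castable refractory = L/(kA) = 0.205/(1.23×18.9) = 0.008818 K/W
R_calcium silicate = L/(kA) = 0.04/(0.0757×18.9) = 0.02796 K/W
R_outer film = 1/(h_o·A) = 1/(4.36×18.9) = 0.01214 K/W
R_total = 0.05608 K/W
Q = ΔT / R_total = 1095 / 0.05608

Q ≈ 19500 W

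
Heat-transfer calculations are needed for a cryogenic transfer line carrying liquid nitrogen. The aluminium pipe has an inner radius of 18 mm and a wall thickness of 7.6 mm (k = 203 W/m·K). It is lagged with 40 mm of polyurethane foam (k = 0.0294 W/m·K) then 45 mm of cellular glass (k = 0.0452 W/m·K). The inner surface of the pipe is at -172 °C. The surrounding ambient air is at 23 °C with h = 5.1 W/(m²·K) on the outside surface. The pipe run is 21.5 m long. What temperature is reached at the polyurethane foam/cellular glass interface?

Radial resistances (cylindrical: R_cond = ln(r_o/r_i)/(2πkL), R_conv = 1/(h·2πrL)):
R_aluminium pipe wall = ln(25.6/18)/(2π×203×21.5) = 1.284×10^-5 K/W
R_polyurethane foam = ln(65.6/25.6)/(2π×0.0294×21.5) = 0.2369 K/W
R_cellular glass = ln(110.6/65.6)/(2π×0.0452×21.5) = 0.08555 K/W
R_outer film = 1/(h_o·2πr_oL) = 1/(5.1×2π×0.1106×21.5) = 0.01312 K/W
R_total = 0.3356 K/W
Q = ΔT/R_total = 195/0.3356
Q = 581 W
T_interface = T_inner + Q·ΣR(inner→interface) = -172 + 581×0.2369

T ≈ -34.3 °C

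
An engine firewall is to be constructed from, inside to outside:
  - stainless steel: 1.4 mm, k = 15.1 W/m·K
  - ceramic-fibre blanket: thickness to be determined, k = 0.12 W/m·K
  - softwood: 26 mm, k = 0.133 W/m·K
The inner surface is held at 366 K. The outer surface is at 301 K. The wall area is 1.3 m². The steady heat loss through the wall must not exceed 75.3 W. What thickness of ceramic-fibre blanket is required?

Thermal resistances in series:
R_stainless steel = L/(kA) = 0.0014/(15.1×1.3) = 7.132×10^-5 K/W
R_softwood = L/(kA) = 0.026/(0.133×1.3) = 0.1504 K/W
Sum of the known resistances R_other = 0.1504 K/W
Required total resistance R_tot = ΔT/Q_allow = 65/75.3 = 0.8632 K/W
R_ceramic-fibre blanket = R_tot − R_other = 0.7128 K/W
L = R·k·A = 0.7128×0.12×1.3

L ≈ 111 mm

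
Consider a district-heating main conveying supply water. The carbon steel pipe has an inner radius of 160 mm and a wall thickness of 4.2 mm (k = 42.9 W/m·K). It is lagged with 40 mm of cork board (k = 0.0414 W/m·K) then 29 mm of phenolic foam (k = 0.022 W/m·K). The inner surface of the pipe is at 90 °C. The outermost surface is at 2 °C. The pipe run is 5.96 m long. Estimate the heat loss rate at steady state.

Q ≈ 292 W

Per-layer cylindrical resistances, series-summed:
R_carbon steel pipe wall = ln(164.2/160)/(2π×42.9×5.96) = 1.613×10^-5 K/W
R_cork board = ln(204.2/164.2)/(2π×0.0414×5.96) = 0.1406 K/W
R_phenolic foam = ln(233.2/204.2)/(2π×0.022×5.96) = 0.1612 K/W
R_total = 0.3018 K/W
Q = ΔT/R_total = 88/0.3018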